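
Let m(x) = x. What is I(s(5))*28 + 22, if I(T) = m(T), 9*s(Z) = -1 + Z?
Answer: 310/9 ≈ 34.444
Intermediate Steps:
s(Z) = -1/9 + Z/9 (s(Z) = (-1 + Z)/9 = -1/9 + Z/9)
I(T) = T
I(s(5))*28 + 22 = (-1/9 + (1/9)*5)*28 + 22 = (-1/9 + 5/9)*28 + 22 = (4/9)*28 + 22 = 112/9 + 22 = 310/9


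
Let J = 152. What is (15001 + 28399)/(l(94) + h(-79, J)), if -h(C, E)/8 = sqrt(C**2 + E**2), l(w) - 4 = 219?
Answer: -1382600/261193 - 49600*sqrt(29345)/261193 ≈ -37.824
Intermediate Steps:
l(w) = 223 (l(w) = 4 + 219 = 223)
h(C, E) = -8*sqrt(C**2 + E**2)
(15001 + 28399)/(l(94) + h(-79, J)) = (15001 + 28399)/(223 - 8*sqrt((-79)**2 + 152**2)) = 43400/(223 - 8*sqrt(6241 + 23104)) = 43400/(223 - 8*sqrt(29345))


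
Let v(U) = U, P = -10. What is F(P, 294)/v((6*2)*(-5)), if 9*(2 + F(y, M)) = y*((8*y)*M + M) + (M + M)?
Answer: -2587/6 ≈ -431.17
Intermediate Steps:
F(y, M) = -2 + 2*M/9 + y*(M + 8*M*y)/9 (F(y, M) = -2 + (y*((8*y)*M + M) + (M + M))/9 = -2 + (y*(8*M*y + M) + 2*M)/9 = -2 + (y*(M + 8*M*y) + 2*M)/9 = -2 + (2*M + y*(M + 8*M*y))/9 = -2 + (2*M/9 + y*(M + 8*M*y)/9) = -2 + 2*M/9 + y*(M + 8*M*y)/9)
F(P, 294)/v((6*2)*(-5)) = (-2 + (2/9)*294 + (⅑)*294*(-10) + (8/9)*294*(-10)²)/(((6*2)*(-5))) = (-2 + 196/3 - 980/3 + (8/9)*294*100)/((12*(-5))) = (-2 + 196/3 - 980/3 + 78400/3)/(-60) = 25870*(-1/60) = -2587/6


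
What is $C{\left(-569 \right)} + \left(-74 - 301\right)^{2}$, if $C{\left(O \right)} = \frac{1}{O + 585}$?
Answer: $\frac{2250001}{16} \approx 1.4063 \cdot 10^{5}$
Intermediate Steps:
$C{\left(O \right)} = \frac{1}{585 + O}$
$C{\left(-569 \right)} + \left(-74 - 301\right)^{2} = \frac{1}{585 - 569} + \left(-74 - 301\right)^{2} = \frac{1}{16} + \left(-375\right)^{2} = \frac{1}{16} + 140625 = \frac{2250001}{16}$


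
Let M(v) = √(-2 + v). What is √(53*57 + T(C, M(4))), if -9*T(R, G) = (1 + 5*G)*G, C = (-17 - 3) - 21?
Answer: √(27179 - √2)/3 ≈ 54.952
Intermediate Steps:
C = -41 (C = -20 - 21 = -41)
T(R, G) = -G*(1 + 5*G)/9 (T(R, G) = -(1 + 5*G)*G/9 = -G*(1 + 5*G)/9)
√(53*57 + T(C, M(4))) = √(53*57 - √(-2 + 4)*(1 + 5*√(-2 + 4))/9) = √(3021 - √2*(1 + 5*√2)/9)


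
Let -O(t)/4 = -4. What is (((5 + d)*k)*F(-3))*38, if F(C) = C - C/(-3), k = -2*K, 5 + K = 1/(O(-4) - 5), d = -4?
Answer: -16416/11 ≈ -1492.4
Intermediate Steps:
O(t) = 16 (O(t) = -4*(-4) = 16)
K = -54/11 (K = -5 + 1/(16 - 5) = -5 + 1/11 = -54/11 ≈ -4.9091)
k = 108/11 (k = -2*(-54/11) = 108/11 ≈ 9.8182)
F(C) = 4*C/3 (F(C) = C - C*(-1)/3 = C - (-1)*C/3 = C + C/3 = 4*C/3)
(((5 + d)*k)*F(-3))*38 = (((5 - 4)*(108/11))*((4/3)*(-3)))*38 = ((1*(108/11))*(-4))*38 = ((108/11)*(-4))*38 = -432/11*38 = -16416/11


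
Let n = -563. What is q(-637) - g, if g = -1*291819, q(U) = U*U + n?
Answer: 697025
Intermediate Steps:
q(U) = -563 + U² (q(U) = U*U - 563 = U² - 563 = -563 + U²)
g = -291819
q(-637) - g = (-563 + (-637)²) - 1*(-291819) = (-563 + 405769) + 291819 = 405206 + 291819 = 697025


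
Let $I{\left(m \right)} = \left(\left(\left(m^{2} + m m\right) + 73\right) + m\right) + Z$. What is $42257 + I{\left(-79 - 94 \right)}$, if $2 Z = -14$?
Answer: $102008$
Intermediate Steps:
$Z = -7$ ($Z = \frac{1}{2} \left(-14\right) = -7$)
$I{\left(m \right)} = 66 + m + 2 m^{2}$ ($I{\left(m \right)} = \left(\left(\left(m^{2} + m m\right) + 73\right) + m\right) - 7 = \left(\left(\left(m^{2} + m^{2}\right) + 73\right) + m\right) - 7 = \left(\left(2 m^{2} + 73\right) + m\right) - 7 = \left(\left(73 + 2 m^{2}\right) + m\right) - 7 = \left(73 + m + 2 m^{2}\right) - 7 = 66 + m + 2 m^{2}$)
$42257 + I{\left(-79 - 94 \right)} = 42257 + \left(66 - 173 + 2 \left(-79 - 94\right)^{2}\right) = 42257 + \left(66 - 173 + 2 \left(-173\right)^{2}\right) = 42257 + \left(66 - 173 + 2 \cdot 29929\right) = 42257 + \left(66 - 173 + 59858\right) = 42257 + 59751 = 102008$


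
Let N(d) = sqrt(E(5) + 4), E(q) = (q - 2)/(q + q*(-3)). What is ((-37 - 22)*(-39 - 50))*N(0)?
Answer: 5251*sqrt(370)/10 ≈ 10101.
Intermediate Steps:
E(q) = -(-2 + q)/(2*q) (E(q) = (-2 + q)/(q - 3*q) = (-2 + q)/((-2*q)) = (-2 + q)*(-1/(2*q)) = -(-2 + q)/(2*q))
N(d) = sqrt(370)/10 (N(d) = sqrt((1/2)*(2 - 1*5)/5 + 4) = sqrt((1/2)*(1/5)*(2 - 5) + 4) = sqrt((1/2)*(1/5)*(-3) + 4) = sqrt(-3/10 + 4) = sqrt(37/10) = sqrt(370)/10)
((-37 - 22)*(-39 - 50))*N(0) = ((-37 - 22)*(-39 - 50))*(sqrt(370)/10) = (-59*(-89))*(sqrt(370)/10) = 5251*(sqrt(370)/10) = 5251*sqrt(370)/10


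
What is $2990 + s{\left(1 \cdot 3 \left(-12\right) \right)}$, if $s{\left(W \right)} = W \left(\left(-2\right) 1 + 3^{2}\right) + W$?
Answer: $2702$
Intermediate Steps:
$s{\left(W \right)} = 8 W$ ($s{\left(W \right)} = W \left(-2 + 9\right) + W = W 7 + W = 7 W + W = 8 W$)
$2990 + s{\left(1 \cdot 3 \left(-12\right) \right)} = 2990 + 8 \cdot 1 \cdot 3 \left(-12\right) = 2990 + 8 \cdot 3 \left(-12\right) = 2990 + 8 \left(-36\right) = 2990 - 288 = 2702$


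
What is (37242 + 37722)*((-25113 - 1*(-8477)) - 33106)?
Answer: -3728859288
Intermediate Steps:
(37242 + 37722)*((-25113 - 1*(-8477)) - 33106) = 74964*((-25113 + 8477) - 33106) = 74964*(-16636 - 33106) = 74964*(-49742) = -3728859288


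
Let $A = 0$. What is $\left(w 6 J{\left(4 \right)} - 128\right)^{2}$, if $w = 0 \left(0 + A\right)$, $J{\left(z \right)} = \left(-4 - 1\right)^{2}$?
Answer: $16384$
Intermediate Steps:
$J{\left(z \right)} = 25$ ($J{\left(z \right)} = \left(-5\right)^{2} = 25$)
$w = 0$ ($w = 0 \left(0 + 0\right) = 0 \cdot 0 = 0$)
$\left(w 6 J{\left(4 \right)} - 128\right)^{2} = \left(0 \cdot 6 \cdot 25 - 128\right)^{2} = \left(0 \cdot 25 - 128\right)^{2} = \left(0 - 128\right)^{2} = \left(-128\right)^{2} = 16384$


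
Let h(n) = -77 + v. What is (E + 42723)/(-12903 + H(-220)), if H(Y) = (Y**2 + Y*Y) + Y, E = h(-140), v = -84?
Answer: 42562/83677 ≈ 0.50865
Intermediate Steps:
h(n) = -161 (h(n) = -77 - 84 = -161)
E = -161
H(Y) = Y + 2*Y**2 (H(Y) = (Y**2 + Y**2) + Y = 2*Y**2 + Y = Y + 2*Y**2)
(E + 42723)/(-12903 + H(-220)) = (-161 + 42723)/(-12903 - 220*(1 + 2*(-220))) = 42562/(-12903 - 220*(1 - 440)) = 42562/(-12903 - 220*(-439)) = 42562/(-12903 + 96580) = 42562/83677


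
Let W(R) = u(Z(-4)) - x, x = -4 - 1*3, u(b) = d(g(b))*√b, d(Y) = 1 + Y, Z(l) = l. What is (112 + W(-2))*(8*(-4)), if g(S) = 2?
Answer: -3808 - 192*I ≈ -3808.0 - 192.0*I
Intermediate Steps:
u(b) = 3*√b (u(b) = (1 + 2)*√b = 3*√b)
x = -7 (x = -4 - 3 = -7)
W(R) = 7 + 6*I (W(R) = 3*√(-4) - 1*(-7) = 3*(2*I) + 7 = 6*I + 7 = 7 + 6*I)
(112 + W(-2))*(8*(-4)) = (112 + (7 + 6*I))*(8*(-4)) = (119 + 6*I)*(-32) = -3808 - 192*I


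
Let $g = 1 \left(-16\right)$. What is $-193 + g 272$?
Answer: $-4545$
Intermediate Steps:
$g = -16$
$-193 + g 272 = -193 - 4352 = -4545$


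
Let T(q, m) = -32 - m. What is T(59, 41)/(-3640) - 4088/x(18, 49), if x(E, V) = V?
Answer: -303607/3640 ≈ -83.409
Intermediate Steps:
T(59, 41)/(-3640) - 4088/x(18, 49) = (-32 - 1*41)/(-3640) - 4088/49 = (-32 - 41)*(-1/3640) - 4088*1/49 = -73*(-1/3640) - 584/7 = 73/3640 - 584/7 = -303607/3640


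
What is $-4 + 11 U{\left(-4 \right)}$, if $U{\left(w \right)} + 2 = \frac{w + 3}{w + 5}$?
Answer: $-37$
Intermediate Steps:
$U{\left(w \right)} = -2 + \frac{3 + w}{5 + w}$ ($U{\left(w \right)} = -2 + \frac{w + 3}{w + 5} = -2 + \frac{3 + w}{5 + w}$)
$-4 + 11 U{\left(-4 \right)} = -4 + 11 \frac{-7 - -4}{5 - 4} = -4 + 11 \frac{-7 + 4}{1} = -4 + 11 \cdot 1 \left(-3\right) = -4 + 11 \left(-3\right) = -4 - 33 = -37$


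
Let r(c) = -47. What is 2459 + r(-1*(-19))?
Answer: 2412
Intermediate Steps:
2459 + r(-1*(-19)) = 2459 - 47 = 2412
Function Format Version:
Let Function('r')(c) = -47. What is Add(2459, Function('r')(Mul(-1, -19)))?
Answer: 2412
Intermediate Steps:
Add(2459, Function('r')(Mul(-1, -19))) = Add(2459, -47) = 2412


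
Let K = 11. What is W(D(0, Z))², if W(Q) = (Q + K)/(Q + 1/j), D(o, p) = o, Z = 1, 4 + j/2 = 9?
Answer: 12100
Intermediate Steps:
j = 10 (j = -8 + 2*9 = -8 + 18 = 10)
W(Q) = (11 + Q)/(⅒ + Q) (W(Q) = (Q + 11)/(Q + 1/10) = (11 + Q)/(Q + ⅒) = (11 + Q)/(⅒ + Q))
W(D(0, Z))² = (10*(11 + 0)/(1 + 10*0))² = (10*11/(1 + 0))² = (10*11/1)² = (10*1*11)² = 110² = 12100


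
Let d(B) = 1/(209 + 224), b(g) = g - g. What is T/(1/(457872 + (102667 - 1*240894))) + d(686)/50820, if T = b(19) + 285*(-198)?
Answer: -396917751790790999/22005060 ≈ -1.8038e+10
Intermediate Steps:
b(g) = 0
d(B) = 1/433
T = -56430 (T = 0 + 285*(-198) = 0 - 56430 = -56430)
T/(1/(457872 + (102667 - 1*240894))) + d(686)/50820 = -(31631215770 - 13593648420) + (1/433)/50820 = -56430/(1/(457872 + (102667 - 240894))) + (1/433)*(1/50820) = -56430/(1/(457872 - 138227)) + 1/22005060 = -56430/(1/319645) + 1/22005060 = -56430/1/319645 + 1/22005060 = -56430*319645 + 1/22005060 = -18037567350 + 1/22005060 = -396917751790790999/22005060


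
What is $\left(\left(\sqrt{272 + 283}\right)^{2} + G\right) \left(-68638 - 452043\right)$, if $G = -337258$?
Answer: $175314854743$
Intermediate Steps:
$\left(\left(\sqrt{272 + 283}\right)^{2} + G\right) \left(-68638 - 452043\right) = \left(\left(\sqrt{272 + 283}\right)^{2} - 337258\right) \left(-68638 - 452043\right) = \left(\left(\sqrt{555}\right)^{2} - 337258\right) \left(-520681\right) = \left(555 - 337258\right) \left(-520681\right) = \left(-336703\right) \left(-520681\right) = 175314854743$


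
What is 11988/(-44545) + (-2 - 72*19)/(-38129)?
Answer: -396063802/1698456305 ≈ -0.23319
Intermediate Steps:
11988/(-44545) + (-2 - 72*19)/(-38129) = 11988*(-1/44545) + (-2 - 1368)*(-1/38129) = -11988/44545 - 1370*(-1/38129) = -11988/44545 + 1370/38129 = -396063802/1698456305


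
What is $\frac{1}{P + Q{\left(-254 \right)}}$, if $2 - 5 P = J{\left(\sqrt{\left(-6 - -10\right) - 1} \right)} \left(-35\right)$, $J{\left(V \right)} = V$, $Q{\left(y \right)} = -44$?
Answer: $- \frac{1090}{43849} - \frac{175 \sqrt{3}}{43849} \approx -0.031771$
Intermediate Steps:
$P = \frac{2}{5} + 7 \sqrt{3}$ ($P = \frac{2}{5} - \frac{\sqrt{\left(-6 - -10\right) - 1} \left(-35\right)}{5} = \frac{2}{5} - \frac{\sqrt{\left(-6 + 10\right) - 1} \left(-35\right)}{5} = \frac{2}{5} - \frac{\sqrt{4 - 1} \left(-35\right)}{5} = \frac{2}{5} - \frac{\sqrt{3} \left(-35\right)}{5} = \frac{2}{5} - \frac{\left(-35\right) \sqrt{3}}{5} = \frac{2}{5} + 7 \sqrt{3} \approx 12.524$)
$\frac{1}{P + Q{\left(-254 \right)}} = \frac{1}{\left(\frac{2}{5} + 7 \sqrt{3}\right) - 44} = \frac{1}{- \frac{218}{5} + 7 \sqrt{3}}$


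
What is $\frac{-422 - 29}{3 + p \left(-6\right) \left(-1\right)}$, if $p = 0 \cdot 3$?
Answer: $- \frac{451}{3} \approx -150.33$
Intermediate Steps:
$p = 0$
$\frac{-422 - 29}{3 + p \left(-6\right) \left(-1\right)} = \frac{-422 - 29}{3 + 0 \left(-6\right) \left(-1\right)} = - \frac{451}{3 + 0 \left(-1\right)} = - \frac{451}{3 + 0} = - \frac{451}{3}$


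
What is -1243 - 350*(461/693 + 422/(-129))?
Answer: -1408501/4257 ≈ -330.87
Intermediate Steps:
-1243 - 350*(461/693 + 422/(-129)) = -1243 - 350*(461*(1/693) + 422*(-1/129)) = -1243 - 350*(461/693 - 422/129) = -1243 - 350*(-77659/29799) = -1243 + 3882950/4257 = -1408501/4257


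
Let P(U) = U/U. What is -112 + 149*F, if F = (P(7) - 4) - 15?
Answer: -2794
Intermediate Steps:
P(U) = 1
F = -18 (F = (1 - 4) - 15 = -3 - 15 = -18)
-112 + 149*F = -112 + 149*(-18) = -112 - 2682 = -2794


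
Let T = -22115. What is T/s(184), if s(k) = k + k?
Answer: -22115/368 ≈ -60.095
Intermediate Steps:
s(k) = 2*k
T/s(184) = -22115/(2*184) = -22115/368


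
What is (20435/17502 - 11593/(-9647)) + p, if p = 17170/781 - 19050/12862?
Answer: 1763342640792961/77093331982194 ≈ 22.873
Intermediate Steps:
p = 102981245/5022611 (p = 17170*(1/781) - 19050*1/12862 = 17170/781 - 9525/6431 = 102981245/5022611 ≈ 20.504)
(20435/17502 - 11593/(-9647)) + p = (20435/17502 - 11593/(-9647)) + 102981245/5022611 = (20435*(1/17502) - 11593*(-1/9647)) + 102981245/5022611 = (20435/17502 + 11593/9647) + 102981245/5022611 = 400037131/168841794 + 102981245/5022611 = 1763342640792961/77093331982194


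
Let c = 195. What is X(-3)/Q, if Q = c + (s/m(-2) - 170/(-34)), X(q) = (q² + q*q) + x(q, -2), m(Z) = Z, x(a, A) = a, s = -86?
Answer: 5/81 ≈ 0.061728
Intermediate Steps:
X(q) = q + 2*q² (X(q) = (q² + q*q) + q = (q² + q²) + q = 2*q² + q = q + 2*q²)
Q = 243 (Q = 195 + (-86/(-2) - 170/(-34)) = 195 + (-86*(-½) - 170*(-1/34)) = 195 + (43 + 5) = 195 + 48 = 243)
X(-3)/Q = -3*(1 + 2*(-3))/243 = -3*(1 - 6)*(1/243) = -3*(-5)*(1/243) = 15*(1/243) = 5/81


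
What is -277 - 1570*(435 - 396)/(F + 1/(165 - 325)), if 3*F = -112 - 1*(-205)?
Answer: -3723481/1653 ≈ -2252.6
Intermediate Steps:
F = 31 (F = (-112 - 1*(-205))/3 = (-112 + 205)/3 = (1/3)*93 = 31)
-277 - 1570*(435 - 396)/(F + 1/(165 - 325)) = -277 - 1570*(435 - 396)/(31 + 1/(165 - 325)) = -277 - 61230/(31 + 1/(-160)) = -277 - 61230/(31 - 1/160) = -277 - 61230/4959/160 = -277 - 61230*160/4959 = -277 - 1570*2080/1653 = -277 - 3265600/1653 = -3723481/1653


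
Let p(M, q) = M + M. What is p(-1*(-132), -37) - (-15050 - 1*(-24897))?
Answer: -9583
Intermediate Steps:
p(M, q) = 2*M
p(-1*(-132), -37) - (-15050 - 1*(-24897)) = 2*(-1*(-132)) - (-15050 - 1*(-24897)) = 2*132 - (-15050 + 24897) = 264 - 1*9847 = 264 - 9847 = -9583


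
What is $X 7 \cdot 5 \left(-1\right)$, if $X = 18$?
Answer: $-630$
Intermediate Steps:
$X 7 \cdot 5 \left(-1\right) = 18 \cdot 7 \cdot 5 \left(-1\right) = 126 \left(-5\right) = -630$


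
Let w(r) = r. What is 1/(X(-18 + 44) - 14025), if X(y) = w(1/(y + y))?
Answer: -52/729299 ≈ -7.1301e-5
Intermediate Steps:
X(y) = 1/(2*y) (X(y) = 1/(y + y) = 1/(2*y))
1/(X(-18 + 44) - 14025) = 1/(1/(2*(-18 + 44)) - 14025) = 1/((½)/26 - 14025) = 1/((½)*(1/26) - 14025) = 1/(1/52 - 14025) = 1/(-729299/52) = -52/729299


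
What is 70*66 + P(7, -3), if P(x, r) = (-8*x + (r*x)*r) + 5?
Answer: 4632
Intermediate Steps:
P(x, r) = 5 - 8*x + x*r**2 (P(x, r) = (-8*x + x*r**2) + 5 = 5 - 8*x + x*r**2)
70*66 + P(7, -3) = 70*66 + (5 - 8*7 + 7*(-3)**2) = 4620 + (5 - 56 + 7*9) = 4620 + (5 - 56 + 63) = 4620 + 12 = 4632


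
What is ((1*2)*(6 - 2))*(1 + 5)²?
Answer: 288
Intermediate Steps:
((1*2)*(6 - 2))*(1 + 5)² = (2*4)*6² = 8*36 = 288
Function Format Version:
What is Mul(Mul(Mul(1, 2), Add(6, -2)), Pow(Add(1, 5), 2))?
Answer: 288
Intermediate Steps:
Mul(Mul(Mul(1, 2), Add(6, -2)), Pow(Add(1, 5), 2)) = Mul(Mul(2, 4), Pow(6, 2)) = Mul(8, 36) = 288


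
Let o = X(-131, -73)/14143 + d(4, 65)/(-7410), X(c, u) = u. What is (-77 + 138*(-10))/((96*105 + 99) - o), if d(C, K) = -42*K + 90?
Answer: -5089768697/35557287906 ≈ -0.14314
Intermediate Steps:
d(C, K) = 90 - 42*K
o = 1226553/3493321 (o = -73/14143 + (90 - 42*65)/(-7410) = -73*1/14143 + (90 - 2730)*(-1/7410) = -73/14143 - 2640*(-1/7410) = -73/14143 + 88/247 = 1226553/3493321 ≈ 0.35111)
(-77 + 138*(-10))/((96*105 + 99) - o) = (-77 + 138*(-10))/((96*105 + 99) - 1*1226553/3493321) = (-77 - 1380)/((10080 + 99) - 1226553/3493321) = -1457/(10179 - 1226553/3493321) = -1457/35557287906/3493321 = -1457*3493321/35557287906 = -5089768697/35557287906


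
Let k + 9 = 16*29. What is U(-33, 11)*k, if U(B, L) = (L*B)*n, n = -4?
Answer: 660660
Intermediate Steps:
U(B, L) = -4*B*L (U(B, L) = (L*B)*(-4) = (B*L)*(-4) = -4*B*L)
k = 455 (k = -9 + 16*29 = -9 + 464 = 455)
U(-33, 11)*k = -4*(-33)*11*455 = 1452*455 = 660660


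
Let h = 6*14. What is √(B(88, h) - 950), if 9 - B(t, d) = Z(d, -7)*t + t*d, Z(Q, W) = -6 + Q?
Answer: I*√15197 ≈ 123.28*I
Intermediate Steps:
h = 84
B(t, d) = 9 - d*t - t*(-6 + d) (B(t, d) = 9 - ((-6 + d)*t + t*d) = 9 - (t*(-6 + d) + d*t) = 9 - (d*t + t*(-6 + d)) = 9 + (-d*t - t*(-6 + d)) = 9 - d*t - t*(-6 + d))
√(B(88, h) - 950) = √((9 - 1*84*88 - 1*88*(-6 + 84)) - 950) = √((9 - 7392 - 1*88*78) - 950) = √((9 - 7392 - 6864) - 950) = √(-14247 - 950) = √(-15197) = I*√15197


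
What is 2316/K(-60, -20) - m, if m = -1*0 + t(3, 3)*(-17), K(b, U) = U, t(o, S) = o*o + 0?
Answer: 186/5 ≈ 37.200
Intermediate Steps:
t(o, S) = o² (t(o, S) = o² + 0 = o²)
m = -153 (m = -1*0 + 3²*(-17) = 0 + 9*(-17) = 0 - 153 = -153)
2316/K(-60, -20) - m = 2316/(-20) - 1*(-153) = 2316*(-1/20) + 153 = -579/5 + 153 = 186/5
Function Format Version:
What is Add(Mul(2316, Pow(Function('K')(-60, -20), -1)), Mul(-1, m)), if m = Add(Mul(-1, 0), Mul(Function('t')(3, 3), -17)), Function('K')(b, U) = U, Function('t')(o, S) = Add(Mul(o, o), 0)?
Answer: Rational(186, 5) ≈ 37.200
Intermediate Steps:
Function('t')(o, S) = Pow(o, 2) (Function('t')(o, S) = Add(Pow(o, 2), 0) = Pow(o, 2))
m = -153 (m = Add(Mul(-1, 0), Mul(Pow(3, 2), -17)) = Add(0, Mul(9, -17)) = Add(0, -153) = -153)
Add(Mul(2316, Pow(Function('K')(-60, -20), -1)), Mul(-1, m)) = Add(Mul(2316, Pow(-20, -1)), Mul(-1, -153)) = Add(Mul(2316, Rational(-1, 20)), 153) = Add(Rational(-579, 5), 153) = Rational(186, 5)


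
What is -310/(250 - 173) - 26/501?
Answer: -157312/38577 ≈ -4.0779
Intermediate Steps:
-310/(250 - 173) - 26/501 = -310/77 - 26*1/501 = -310*1/77 - 26/501 = -310/77 - 26/501 = -157312/38577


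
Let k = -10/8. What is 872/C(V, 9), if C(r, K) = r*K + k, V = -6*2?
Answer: -3488/437 ≈ -7.9817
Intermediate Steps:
V = -12
k = -5/4 (k = -10*⅛ = -5/4 ≈ -1.2500)
C(r, K) = -5/4 + K*r (C(r, K) = r*K - 5/4 = K*r - 5/4 = -5/4 + K*r)
872/C(V, 9) = 872/(-5/4 + 9*(-12)) = 872/(-5/4 - 108) = 872/(-437/4) = 872*(-4/437) = -3488/437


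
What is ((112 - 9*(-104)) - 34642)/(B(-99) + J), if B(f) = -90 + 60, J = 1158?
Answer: -5599/188 ≈ -29.782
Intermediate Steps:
B(f) = -30
((112 - 9*(-104)) - 34642)/(B(-99) + J) = ((112 - 9*(-104)) - 34642)/(-30 + 1158) = ((112 + 936) - 34642)/1128 = (1048 - 34642)*(1/1128) = -33594*1/1128 = -5599/188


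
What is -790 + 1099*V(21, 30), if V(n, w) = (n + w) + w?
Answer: 88229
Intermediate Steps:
V(n, w) = n + 2*w
-790 + 1099*V(21, 30) = -790 + 1099*(21 + 2*30) = -790 + 1099*(21 + 60) = -790 + 1099*81 = -790 + 89019 = 88229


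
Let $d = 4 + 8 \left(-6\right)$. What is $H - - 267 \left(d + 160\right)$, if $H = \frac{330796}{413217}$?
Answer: $\frac{12798487720}{413217} \approx 30973.0$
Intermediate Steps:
$d = -44$ ($d = 4 - 48 = -44$)
$H = \frac{330796}{413217}$ ($H = 330796 \cdot \frac{1}{413217} = \frac{330796}{413217} \approx 0.80054$)
$H - - 267 \left(d + 160\right) = \frac{330796}{413217} - - 267 \left(-44 + 160\right) = \frac{330796}{413217} - \left(-267\right) 116 = \frac{330796}{413217} - -30972 = \frac{330796}{413217} + 30972 = \frac{12798487720}{413217}$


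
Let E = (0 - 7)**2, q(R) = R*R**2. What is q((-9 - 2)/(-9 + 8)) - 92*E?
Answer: -3177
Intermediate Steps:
q(R) = R**3
E = 49 (E = (-7)**2 = 49)
q((-9 - 2)/(-9 + 8)) - 92*E = ((-9 - 2)/(-9 + 8))**3 - 92*49 = (-11/(-1))**3 - 4508 = (-11*(-1))**3 - 4508 = 11**3 - 4508 = 1331 - 4508 = -3177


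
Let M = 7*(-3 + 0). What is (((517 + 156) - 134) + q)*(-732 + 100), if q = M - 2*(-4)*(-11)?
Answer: -271760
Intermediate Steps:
M = -21 (M = 7*(-3) = -21)
q = -109 (q = -21 - 2*(-4)*(-11) = -21 + 8*(-11) = -21 - 88 = -109)
(((517 + 156) - 134) + q)*(-732 + 100) = (((517 + 156) - 134) - 109)*(-732 + 100) = ((673 - 134) - 109)*(-632) = (539 - 109)*(-632) = 430*(-632) = -271760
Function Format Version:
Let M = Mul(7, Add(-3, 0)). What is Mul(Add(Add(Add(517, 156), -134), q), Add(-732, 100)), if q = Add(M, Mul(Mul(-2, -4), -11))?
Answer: -271760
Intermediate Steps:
M = -21 (M = Mul(7, -3) = -21)
q = -109 (q = Add(-21, Mul(Mul(-2, -4), -11)) = Add(-21, Mul(8, -11)) = Add(-21, -88) = -109)
Mul(Add(Add(Add(517, 156), -134), q), Add(-732, 100)) = Mul(Add(Add(Add(517, 156), -134), -109), Add(-732, 100)) = Mul(Add(Add(673, -134), -109), -632) = Mul(Add(539, -109), -632) = Mul(430, -632) = -271760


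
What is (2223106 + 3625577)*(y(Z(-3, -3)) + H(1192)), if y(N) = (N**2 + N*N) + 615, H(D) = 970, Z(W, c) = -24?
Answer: 16007845371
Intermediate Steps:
y(N) = 615 + 2*N**2 (y(N) = (N**2 + N**2) + 615 = 2*N**2 + 615 = 615 + 2*N**2)
(2223106 + 3625577)*(y(Z(-3, -3)) + H(1192)) = (2223106 + 3625577)*((615 + 2*(-24)**2) + 970) = 5848683*((615 + 2*576) + 970) = 5848683*((615 + 1152) + 970) = 5848683*(1767 + 970) = 5848683*2737 = 16007845371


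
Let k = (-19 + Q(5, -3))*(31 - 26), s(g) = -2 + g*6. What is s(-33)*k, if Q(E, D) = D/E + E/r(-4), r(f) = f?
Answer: 20850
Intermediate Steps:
s(g) = -2 + 6*g
Q(E, D) = -E/4 + D/E (Q(E, D) = D/E + E/(-4) = D/E + E*(-1/4) = D/E - E/4 = -E/4 + D/E)
k = -417/4 (k = (-19 + (-1/4*5 - 3/5))*(31 - 26) = (-19 + (-5/4 - 3*1/5))*5 = (-19 + (-5/4 - 3/5))*5 = (-19 - 37/20)*5 = -417/20*5 = -417/4 ≈ -104.25)
s(-33)*k = (-2 + 6*(-33))*(-417/4) = (-2 - 198)*(-417/4) = -200*(-417/4) = 20850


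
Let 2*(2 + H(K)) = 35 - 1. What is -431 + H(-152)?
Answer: -416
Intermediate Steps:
H(K) = 15 (H(K) = -2 + (35 - 1)/2 = -2 + (1/2)*34 = -2 + 17 = 15)
-431 + H(-152) = -431 + 15 = -416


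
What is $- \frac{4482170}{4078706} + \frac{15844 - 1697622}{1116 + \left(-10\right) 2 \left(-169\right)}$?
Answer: $- \frac{1719907463897}{4584465544} \approx -375.16$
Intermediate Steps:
$- \frac{4482170}{4078706} + \frac{15844 - 1697622}{1116 + \left(-10\right) 2 \left(-169\right)} = \left(-4482170\right) \frac{1}{4078706} - \frac{1681778}{1116 - -3380} = - \frac{2241085}{2039353} - \frac{1681778}{1116 + 3380} = - \frac{2241085}{2039353} - \frac{1681778}{4496} = - \frac{2241085}{2039353} - \frac{840889}{2248} = - \frac{1719907463897}{4584465544}$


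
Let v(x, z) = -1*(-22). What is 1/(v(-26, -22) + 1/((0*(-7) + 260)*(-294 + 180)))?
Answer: 29640/652079 ≈ 0.045455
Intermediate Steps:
v(x, z) = 22
1/(v(-26, -22) + 1/((0*(-7) + 260)*(-294 + 180))) = 1/(22 + 1/((0*(-7) + 260)*(-294 + 180))) = 1/(22 + 1/((0 + 260)*(-114))) = 1/(22 + 1/(260*(-114))) = 1/(22 + 1/(-29640)) = 1/(22 - 1/29640) = 1/(652079/29640) = 29640/652079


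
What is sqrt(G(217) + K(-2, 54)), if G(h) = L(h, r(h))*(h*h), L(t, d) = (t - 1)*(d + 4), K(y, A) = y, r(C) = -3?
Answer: sqrt(10171222) ≈ 3189.2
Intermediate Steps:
L(t, d) = (-1 + t)*(4 + d)
G(h) = h**2*(-1 + h) (G(h) = (-4 - 1*(-3) + 4*h - 3*h)*(h*h) = (-4 + 3 + 4*h - 3*h)*h**2 = (-1 + h)*h**2 = h**2*(-1 + h))
sqrt(G(217) + K(-2, 54)) = sqrt(217**2*(-1 + 217) - 2) = sqrt(47089*216 - 2) = sqrt(10171224 - 2) = sqrt(10171222)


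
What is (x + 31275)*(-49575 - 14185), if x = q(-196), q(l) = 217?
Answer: -2007929920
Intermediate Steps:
x = 217
(x + 31275)*(-49575 - 14185) = (217 + 31275)*(-49575 - 14185) = 31492*(-63760) = -2007929920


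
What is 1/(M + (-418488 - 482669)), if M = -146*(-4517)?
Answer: -1/241675 ≈ -4.1378e-6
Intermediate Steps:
M = 659482
1/(M + (-418488 - 482669)) = 1/(659482 + (-418488 - 482669)) = 1/(659482 - 901157) = 1/(-241675) = -1/241675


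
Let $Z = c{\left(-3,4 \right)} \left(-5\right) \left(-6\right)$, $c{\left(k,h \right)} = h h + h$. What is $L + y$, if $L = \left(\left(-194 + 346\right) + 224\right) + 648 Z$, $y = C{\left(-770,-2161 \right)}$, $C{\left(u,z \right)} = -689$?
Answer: $388487$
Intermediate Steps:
$c{\left(k,h \right)} = h + h^{2}$ ($c{\left(k,h \right)} = h^{2} + h = h + h^{2}$)
$Z = 600$ ($Z = 4 \left(1 + 4\right) \left(-5\right) \left(-6\right) = 4 \cdot 5 \left(-5\right) \left(-6\right) = 20 \left(-5\right) \left(-6\right) = \left(-100\right) \left(-6\right) = 600$)
$y = -689$
$L = 389176$ ($L = \left(\left(-194 + 346\right) + 224\right) + 648 \cdot 600 = \left(152 + 224\right) + 388800 = 376 + 388800 = 389176$)
$L + y = 389176 - 689 = 388487$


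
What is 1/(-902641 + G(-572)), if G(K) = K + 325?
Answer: -1/902888 ≈ -1.1076e-6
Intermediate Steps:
G(K) = 325 + K
1/(-902641 + G(-572)) = 1/(-902641 + (325 - 572)) = 1/(-902641 - 247) = 1/(-902888) = -1/902888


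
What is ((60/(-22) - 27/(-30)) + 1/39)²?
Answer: 59737441/18404100 ≈ 3.2459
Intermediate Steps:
((60/(-22) - 27/(-30)) + 1/39)² = ((60*(-1/22) - 27*(-1/30)) + 1/39)² = ((-30/11 + 9/10) + 1/39)² = (-201/110 + 1/39)² = (-7729/4290)² = 59737441/18404100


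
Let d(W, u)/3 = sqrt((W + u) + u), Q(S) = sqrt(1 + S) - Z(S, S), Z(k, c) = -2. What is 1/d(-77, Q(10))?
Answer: -I/(3*sqrt(73 - 2*sqrt(11))) ≈ -0.040917*I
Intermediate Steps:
Q(S) = 2 + sqrt(1 + S) (Q(S) = sqrt(1 + S) - 1*(-2) = sqrt(1 + S) + 2 = 2 + sqrt(1 + S))
d(W, u) = 3*sqrt(W + 2*u) (d(W, u) = 3*sqrt((W + u) + u) = 3*sqrt(W + 2*u))
1/d(-77, Q(10)) = 1/(3*sqrt(-77 + 2*(2 + sqrt(1 + 10)))) = 1/(3*sqrt(-77 + 2*(2 + sqrt(11)))) = 1/(3*sqrt(-77 + (4 + 2*sqrt(11)))) = 1/(3*sqrt(-73 + 2*sqrt(11)))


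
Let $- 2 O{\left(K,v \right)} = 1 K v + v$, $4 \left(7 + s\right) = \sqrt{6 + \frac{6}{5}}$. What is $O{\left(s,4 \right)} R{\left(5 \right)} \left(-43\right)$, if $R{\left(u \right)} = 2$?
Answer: $-1032 + \frac{258 \sqrt{5}}{5} \approx -916.62$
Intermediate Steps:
$s = -7 + \frac{3 \sqrt{5}}{10}$ ($s = -7 + \frac{\sqrt{6 + \frac{6}{5}}}{4} = -7 + \frac{\sqrt{\frac{36}{5}}}{4} = -7 + \frac{\frac{6}{5} \sqrt{5}}{4} = -7 + \frac{3 \sqrt{5}}{10} \approx -6.3292$)
$O{\left(K,v \right)} = - \frac{v}{2} - \frac{K v}{2}$ ($O{\left(K,v \right)} = - \frac{1 K v + v}{2} = - \frac{K v + v}{2} = - \frac{v + K v}{2} = - \frac{v}{2} - \frac{K v}{2}$)
$O{\left(s,4 \right)} R{\left(5 \right)} \left(-43\right) = \left(- \frac{1}{2}\right) 4 \left(1 - \left(7 - \frac{3 \sqrt{5}}{10}\right)\right) 2 \left(-43\right) = \left(- \frac{1}{2}\right) 4 \left(-6 + \frac{3 \sqrt{5}}{10}\right) 2 \left(-43\right) = \left(12 - \frac{3 \sqrt{5}}{5}\right) 2 \left(-43\right) = \left(24 - \frac{6 \sqrt{5}}{5}\right) \left(-43\right) = -1032 + \frac{258 \sqrt{5}}{5}$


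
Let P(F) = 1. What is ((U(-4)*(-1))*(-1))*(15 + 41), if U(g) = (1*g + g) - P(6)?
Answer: -504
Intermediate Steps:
U(g) = -1 + 2*g (U(g) = (1*g + g) - 1*1 = (g + g) - 1 = 2*g - 1 = -1 + 2*g)
((U(-4)*(-1))*(-1))*(15 + 41) = (((-1 + 2*(-4))*(-1))*(-1))*(15 + 41) = (((-1 - 8)*(-1))*(-1))*56 = (-9*(-1)*(-1))*56 = (9*(-1))*56 = -9*56 = -504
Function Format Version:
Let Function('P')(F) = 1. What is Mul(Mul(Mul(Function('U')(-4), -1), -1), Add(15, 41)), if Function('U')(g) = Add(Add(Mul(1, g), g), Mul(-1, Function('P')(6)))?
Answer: -504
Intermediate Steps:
Function('U')(g) = Add(-1, Mul(2, g)) (Function('U')(g) = Add(Add(Mul(1, g), g), Mul(-1, 1)) = Add(Add(g, g), -1) = Add(Mul(2, g), -1) = Add(-1, Mul(2, g)))
Mul(Mul(Mul(Function('U')(-4), -1), -1), Add(15, 41)) = Mul(Mul(Mul(Add(-1, Mul(2, -4)), -1), -1), Add(15, 41)) = Mul(Mul(Mul(Add(-1, -8), -1), -1), 56) = Mul(Mul(Mul(-9, -1), -1), 56) = Mul(Mul(9, -1), 56) = Mul(-9, 56) = -504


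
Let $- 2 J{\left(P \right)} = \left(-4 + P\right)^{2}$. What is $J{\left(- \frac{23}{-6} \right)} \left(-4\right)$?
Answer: $\frac{1}{18} \approx 0.055556$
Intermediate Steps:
$J{\left(P \right)} = - \frac{\left(-4 + P\right)^{2}}{2}$
$J{\left(- \frac{23}{-6} \right)} \left(-4\right) = - \frac{\left(-4 - \frac{23}{-6}\right)^{2}}{2} \left(-4\right) = - \frac{\left(-4 - - \frac{23}{6}\right)^{2}}{2} \left(-4\right) = - \frac{\left(-4 + \frac{23}{6}\right)^{2}}{2} \left(-4\right) = - \frac{\left(- \frac{1}{6}\right)^{2}}{2} \left(-4\right) = \left(- \frac{1}{2}\right) \frac{1}{36} \left(-4\right) = \left(- \frac{1}{72}\right) \left(-4\right) = \frac{1}{18}$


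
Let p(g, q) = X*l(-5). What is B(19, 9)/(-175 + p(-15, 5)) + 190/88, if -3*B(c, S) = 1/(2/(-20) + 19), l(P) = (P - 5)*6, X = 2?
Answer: 3178123/1471932 ≈ 2.1591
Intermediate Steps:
l(P) = -30 + 6*P (l(P) = (-5 + P)*6 = -30 + 6*P)
B(c, S) = -10/567 (B(c, S) = -1/(3*(2/(-20) + 19)) = -1/(3*(2*(-1/20) + 19)) = -1/(3*(-1/10 + 19)) = -1/(3*189/10) = -1/3*10/189 = -10/567)
p(g, q) = -120 (p(g, q) = 2*(-30 + 6*(-5)) = 2*(-30 - 30) = 2*(-60) = -120)
B(19, 9)/(-175 + p(-15, 5)) + 190/88 = -10/(567*(-175 - 120)) + 190/88 = -10/567/(-295) + 190*(1/88) = -10/567*(-1/295) + 95/44 = 2/33453 + 95/44 = 3178123/1471932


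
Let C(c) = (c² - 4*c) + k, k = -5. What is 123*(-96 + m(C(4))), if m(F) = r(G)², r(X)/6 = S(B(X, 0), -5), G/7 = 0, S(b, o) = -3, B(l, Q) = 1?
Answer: 28044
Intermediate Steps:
G = 0 (G = 7*0 = 0)
C(c) = -5 + c² - 4*c (C(c) = (c² - 4*c) - 5 = -5 + c² - 4*c)
r(X) = -18 (r(X) = 6*(-3) = -18)
m(F) = 324 (m(F) = (-18)² = 324)
123*(-96 + m(C(4))) = 123*(-96 + 324) = 123*228 = 28044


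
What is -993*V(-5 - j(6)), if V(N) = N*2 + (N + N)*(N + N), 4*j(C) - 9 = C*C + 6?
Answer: -4864707/4 ≈ -1.2162e+6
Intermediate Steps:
j(C) = 15/4 + C**2/4 (j(C) = 9/4 + (C*C + 6)/4 = 9/4 + (C**2 + 6)/4 = 9/4 + (6 + C**2)/4 = 9/4 + (3/2 + C**2/4) = 15/4 + C**2/4)
V(N) = 2*N + 4*N**2 (V(N) = 2*N + (2*N)*(2*N) = 2*N + 4*N**2)
-993*V(-5 - j(6)) = -1986*(-5 - (15/4 + (1/4)*6**2))*(1 + 2*(-5 - (15/4 + (1/4)*6**2))) = -1986*(-5 - (15/4 + (1/4)*36))*(1 + 2*(-5 - (15/4 + (1/4)*36))) = -1986*(-5 - (15/4 + 9))*(1 + 2*(-5 - (15/4 + 9))) = -1986*(-5 - 1*51/4)*(1 + 2*(-5 - 1*51/4)) = -1986*(-5 - 51/4)*(1 + 2*(-5 - 51/4)) = -1986*(-71)*(1 + 2*(-71/4))/4 = -1986*(-71)*(1 - 71/2)/4 = -1986*(-71)*(-69)/(4*2) = -993*4899/4 = -4864707/4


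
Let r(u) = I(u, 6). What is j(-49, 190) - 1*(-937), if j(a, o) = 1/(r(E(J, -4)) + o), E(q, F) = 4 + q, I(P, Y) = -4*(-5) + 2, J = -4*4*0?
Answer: 198645/212 ≈ 937.00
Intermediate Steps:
J = 0 (J = -16*0 = 0)
I(P, Y) = 22 (I(P, Y) = 20 + 2 = 22)
r(u) = 22
j(a, o) = 1/(22 + o)
j(-49, 190) - 1*(-937) = 1/(22 + 190) - 1*(-937) = 1/212 + 937 = 198645/212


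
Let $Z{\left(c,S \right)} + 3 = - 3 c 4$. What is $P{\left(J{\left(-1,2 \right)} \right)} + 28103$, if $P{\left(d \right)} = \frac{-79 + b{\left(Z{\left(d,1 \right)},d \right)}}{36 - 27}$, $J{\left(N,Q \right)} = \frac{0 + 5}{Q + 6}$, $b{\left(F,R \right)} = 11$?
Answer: $\frac{252859}{9} \approx 28095.0$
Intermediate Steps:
$Z{\left(c,S \right)} = -3 - 12 c$ ($Z{\left(c,S \right)} = -3 + - 3 c 4 = -3 - 12 c$)
$J{\left(N,Q \right)} = \frac{5}{6 + Q}$
$P{\left(d \right)} = - \frac{68}{9}$ ($P{\left(d \right)} = \frac{-79 + 11}{36 - 27} = - \frac{68}{9}$)
$P{\left(J{\left(-1,2 \right)} \right)} + 28103 = - \frac{68}{9} + 28103 = \frac{252859}{9}$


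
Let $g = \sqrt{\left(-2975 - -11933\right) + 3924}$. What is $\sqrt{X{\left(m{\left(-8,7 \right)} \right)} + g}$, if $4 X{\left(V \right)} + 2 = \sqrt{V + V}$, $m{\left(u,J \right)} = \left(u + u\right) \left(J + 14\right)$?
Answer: $\frac{\sqrt{-2 + 4 \sqrt{12882} + 4 i \sqrt{42}}}{2} \approx 10.634 + 0.3047 i$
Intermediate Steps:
$m{\left(u,J \right)} = 2 u \left(14 + J\right)$
$X{\left(V \right)} = - \frac{1}{2} + \frac{\sqrt{2} \sqrt{V}}{4}$ ($X{\left(V \right)} = - \frac{1}{2} + \frac{\sqrt{V + V}}{4} = - \frac{1}{2} + \frac{\sqrt{2 V}}{4} = - \frac{1}{2} + \frac{\sqrt{2} \sqrt{V}}{4}$)
$g = \sqrt{12882}$ ($g = \sqrt{\left(-2975 + 11933\right) + 3924} = \sqrt{8958 + 3924} = \sqrt{12882} \approx 113.5$)
$\sqrt{X{\left(m{\left(-8,7 \right)} \right)} + g} = \sqrt{\left(- \frac{1}{2} + \frac{\sqrt{2} \sqrt{2 \left(-8\right) \left(14 + 7\right)}}{4}\right) + \sqrt{12882}} = \sqrt{\left(- \frac{1}{2} + \frac{\sqrt{2} \sqrt{2 \left(-8\right) 21}}{4}\right) + \sqrt{12882}} = \sqrt{\left(- \frac{1}{2} + \frac{\sqrt{2} \sqrt{-336}}{4}\right) + \sqrt{12882}} = \sqrt{\left(- \frac{1}{2} + \frac{\sqrt{2} \cdot 4 i \sqrt{21}}{4}\right) + \sqrt{12882}} = \sqrt{\left(- \frac{1}{2} + i \sqrt{42}\right) + \sqrt{12882}} = \sqrt{- \frac{1}{2} + \sqrt{12882} + i \sqrt{42}}$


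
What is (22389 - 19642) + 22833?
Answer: 25580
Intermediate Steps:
(22389 - 19642) + 22833 = 2747 + 22833 = 25580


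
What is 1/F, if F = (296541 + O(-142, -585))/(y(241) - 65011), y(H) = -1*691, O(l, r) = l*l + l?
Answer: -5054/24351 ≈ -0.20755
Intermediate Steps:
O(l, r) = l + l² (O(l, r) = l² + l = l + l²)
y(H) = -691
F = -24351/5054 (F = (296541 - 142*(1 - 142))/(-691 - 65011) = (296541 - 142*(-141))/(-65702) = (296541 + 20022)*(-1/65702) = 316563*(-1/65702) = -24351/5054 ≈ -4.8182)
1/F = 1/(-24351/5054) = -5054/24351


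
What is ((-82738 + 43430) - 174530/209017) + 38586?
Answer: -151084804/209017 ≈ -722.83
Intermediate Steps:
((-82738 + 43430) - 174530/209017) + 38586 = (-39308 - 174530*1/209017) + 38586 = (-39308 - 174530/209017) + 38586 = -8216214766/209017 + 38586 = -151084804/209017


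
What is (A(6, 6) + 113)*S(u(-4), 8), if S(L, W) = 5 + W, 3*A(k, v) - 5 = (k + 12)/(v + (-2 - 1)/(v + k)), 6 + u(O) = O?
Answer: 103792/69 ≈ 1504.2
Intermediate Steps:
u(O) = -6 + O
A(k, v) = 5/3 + (12 + k)/(3*(v - 3/(k + v))) (A(k, v) = 5/3 + ((k + 12)/(v + (-2 - 1)/(v + k)))/3 = 5/3 + ((12 + k)/(v - 3/(k + v)))/3 = 5/3 + (12 + k)/(3*(v - 3/(k + v))))
(A(6, 6) + 113)*S(u(-4), 8) = ((-15 + 6² + 5*6² + 12*6 + 12*6 + 6*6*6)/(3*(-3 + 6² + 6*6)) + 113)*(5 + 8) = ((-15 + 36 + 5*36 + 72 + 72 + 216)/(3*(-3 + 36 + 36)) + 113)*13 = ((⅓)*(-15 + 36 + 180 + 72 + 72 + 216)/69 + 113)*13 = ((⅓)*(1/69)*561 + 113)*13 = (187/69 + 113)*13 = (7984/69)*13 = 103792/69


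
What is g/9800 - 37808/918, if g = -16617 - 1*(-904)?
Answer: -11321851/264600 ≈ -42.789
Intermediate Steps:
g = -15713 (g = -16617 + 904 = -15713)
g/9800 - 37808/918 = -15713/9800 - 37808/918 = -15713*1/9800 - 37808*1/918 = -15713/9800 - 1112/27 = -11321851/264600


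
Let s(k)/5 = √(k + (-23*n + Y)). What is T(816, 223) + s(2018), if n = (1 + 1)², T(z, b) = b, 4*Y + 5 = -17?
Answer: 223 + 5*√7682/2 ≈ 442.12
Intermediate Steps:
Y = -11/2 (Y = -5/4 + (¼)*(-17) = -5/4 - 17/4 = -11/2 ≈ -5.5000)
n = 4 (n = 2² = 4)
s(k) = 5*√(-195/2 + k) (s(k) = 5*√(k + (-23*4 - 11/2)) = 5*√(k + (-92 - 11/2)) = 5*√(k - 195/2) = 5*√(-195/2 + k))
T(816, 223) + s(2018) = 223 + 5*√(-390 + 4*2018)/2 = 223 + 5*√(-390 + 8072)/2 = 223 + 5*√7682/2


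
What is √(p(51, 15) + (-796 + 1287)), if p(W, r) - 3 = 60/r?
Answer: √498 ≈ 22.316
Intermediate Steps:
p(W, r) = 3 + 60/r
√(p(51, 15) + (-796 + 1287)) = √((3 + 60/15) + (-796 + 1287)) = √((3 + 60*(1/15)) + 491) = √((3 + 4) + 491) = √(7 + 491) = √498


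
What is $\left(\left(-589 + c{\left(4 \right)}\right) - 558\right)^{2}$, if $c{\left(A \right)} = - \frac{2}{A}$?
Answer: $\frac{5267025}{4} \approx 1.3168 \cdot 10^{6}$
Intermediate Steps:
$\left(\left(-589 + c{\left(4 \right)}\right) - 558\right)^{2} = \left(\left(-589 - \frac{2}{4}\right) - 558\right)^{2} = \left(\left(-589 - \frac{1}{2}\right) - 558\right)^{2} = \left(- \frac{1179}{2} - 558\right)^{2} = \left(- \frac{2295}{2}\right)^{2} = \frac{5267025}{4}$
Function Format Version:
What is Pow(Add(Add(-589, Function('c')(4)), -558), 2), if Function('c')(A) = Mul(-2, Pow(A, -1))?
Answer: Rational(5267025, 4) ≈ 1.3168e+6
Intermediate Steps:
Pow(Add(Add(-589, Function('c')(4)), -558), 2) = Pow(Add(Add(-589, Mul(-2, Pow(4, -1))), -558), 2) = Pow(Add(Add(-589, Mul(-2, Rational(1, 4))), -558), 2) = Pow(Add(Add(-589, Rational(-1, 2)), -558), 2) = Pow(Add(Rational(-1179, 2), -558), 2) = Pow(Rational(-2295, 2), 2) = Rational(5267025, 4)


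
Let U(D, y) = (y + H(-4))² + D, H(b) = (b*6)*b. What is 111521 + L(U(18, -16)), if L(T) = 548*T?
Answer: 3628585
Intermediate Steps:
H(b) = 6*b² (H(b) = (6*b)*b = 6*b²)
U(D, y) = D + (96 + y)² (U(D, y) = (y + 6*(-4)²)² + D = (y + 6*16)² + D = (y + 96)² + D = (96 + y)² + D = D + (96 + y)²)
111521 + L(U(18, -16)) = 111521 + 548*(18 + (96 - 16)²) = 111521 + 548*(18 + 80²) = 111521 + 548*(18 + 6400) = 111521 + 548*6418 = 111521 + 3517064 = 3628585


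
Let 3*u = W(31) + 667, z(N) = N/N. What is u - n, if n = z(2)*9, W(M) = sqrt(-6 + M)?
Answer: 215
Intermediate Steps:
z(N) = 1
u = 224 (u = (sqrt(-6 + 31) + 667)/3 = (sqrt(25) + 667)/3 = (5 + 667)/3 = (1/3)*672 = 224)
n = 9 (n = 1*9 = 9)
u - n = 224 - 1*9 = 224 - 9 = 215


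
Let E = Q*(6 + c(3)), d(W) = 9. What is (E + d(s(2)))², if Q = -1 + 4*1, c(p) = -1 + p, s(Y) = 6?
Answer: 1089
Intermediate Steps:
Q = 3 (Q = -1 + 4 = 3)
E = 24 (E = 3*(6 + (-1 + 3)) = 3*(6 + 2) = 3*8 = 24)
(E + d(s(2)))² = (24 + 9)² = 33² = 1089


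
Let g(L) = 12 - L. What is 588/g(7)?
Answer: 588/5 ≈ 117.60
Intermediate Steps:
588/g(7) = 588/(12 - 1*7) = 588/(12 - 7) = 588/5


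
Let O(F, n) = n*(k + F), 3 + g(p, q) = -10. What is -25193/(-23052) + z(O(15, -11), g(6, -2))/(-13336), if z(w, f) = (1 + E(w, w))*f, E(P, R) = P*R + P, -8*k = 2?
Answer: 32706562091/1229685888 ≈ 26.598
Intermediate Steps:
g(p, q) = -13 (g(p, q) = -3 - 10 = -13)
k = -¼ (k = -⅛*2 = -¼ ≈ -0.25000)
E(P, R) = P + P*R
O(F, n) = n*(-¼ + F)
z(w, f) = f*(1 + w*(1 + w)) (z(w, f) = (1 + w*(1 + w))*f = f*(1 + w*(1 + w)))
-25193/(-23052) + z(O(15, -11), g(6, -2))/(-13336) = -25193/(-23052) - 13*(1 + (-11*(-¼ + 15))*(1 - 11*(-¼ + 15)))/(-13336) = -25193*(-1/23052) - 13*(1 + (-11*59/4)*(1 - 11*59/4))*(-1/13336) = 25193/23052 - 13*(1 - 649*(1 - 649/4)/4)*(-1/13336) = 25193/23052 - 13*(1 - 649/4*(-645/4))*(-1/13336) = 25193/23052 - 13*(1 + 418605/16)*(-1/13336) = 25193/23052 - 13*418621/16*(-1/13336) = 25193/23052 - 5442073/16*(-1/13336) = 25193/23052 + 5442073/213376 = 32706562091/1229685888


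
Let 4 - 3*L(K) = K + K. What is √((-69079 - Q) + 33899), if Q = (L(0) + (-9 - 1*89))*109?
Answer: I*√221790/3 ≈ 156.98*I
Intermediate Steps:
L(K) = 4/3 - 2*K/3 (L(K) = 4/3 - (K + K)/3 = 4/3 - 2*K/3)
Q = -31610/3 (Q = ((4/3 - ⅔*0) + (-9 - 1*89))*109 = ((4/3 + 0) + (-9 - 89))*109 = (4/3 - 98)*109 = -290/3*109 = -31610/3 ≈ -10537.)
√((-69079 - Q) + 33899) = √((-69079 - 1*(-31610/3)) + 33899) = √((-69079 + 31610/3) + 33899) = √(-175627/3 + 33899) = √(-73930/3) = I*√221790/3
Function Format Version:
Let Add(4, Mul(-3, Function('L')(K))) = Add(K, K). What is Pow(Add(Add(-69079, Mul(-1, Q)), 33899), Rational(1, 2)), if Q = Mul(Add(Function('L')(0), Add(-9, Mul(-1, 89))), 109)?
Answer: Mul(Rational(1, 3), I, Pow(221790, Rational(1, 2))) ≈ Mul(156.98, I)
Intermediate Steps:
Function('L')(K) = Add(Rational(4, 3), Mul(Rational(-2, 3), K)) (Function('L')(K) = Add(Rational(4, 3), Mul(Rational(-1, 3), Add(K, K))) = Add(Rational(4, 3), Mul(Rational(-1, 3), Mul(2, K))) = Add(Rational(4, 3), Mul(Rational(-2, 3), K)))
Q = Rational(-31610, 3) (Q = Mul(Add(Add(Rational(4, 3), Mul(Rational(-2, 3), 0)), Add(-9, Mul(-1, 89))), 109) = Mul(Add(Add(Rational(4, 3), 0), Add(-9, -89)), 109) = Mul(Add(Rational(4, 3), -98), 109) = Mul(Rational(-290, 3), 109) = Rational(-31610, 3) ≈ -10537.)
Pow(Add(Add(-69079, Mul(-1, Q)), 33899), Rational(1, 2)) = Pow(Add(Add(-69079, Mul(-1, Rational(-31610, 3))), 33899), Rational(1, 2)) = Pow(Add(Add(-69079, Rational(31610, 3)), 33899), Rational(1, 2)) = Pow(Add(Rational(-175627, 3), 33899), Rational(1, 2)) = Pow(Rational(-73930, 3), Rational(1, 2)) = Mul(Rational(1, 3), I, Pow(221790, Rational(1, 2)))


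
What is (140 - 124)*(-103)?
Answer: -1648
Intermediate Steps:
(140 - 124)*(-103) = 16*(-103) = -1648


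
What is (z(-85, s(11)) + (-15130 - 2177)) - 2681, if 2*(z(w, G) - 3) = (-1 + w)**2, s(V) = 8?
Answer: -16287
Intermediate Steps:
z(w, G) = 3 + (-1 + w)**2/2
(z(-85, s(11)) + (-15130 - 2177)) - 2681 = ((3 + (-1 - 85)**2/2) + (-15130 - 2177)) - 2681 = ((3 + (1/2)*(-86)**2) - 17307) - 2681 = ((3 + (1/2)*7396) - 17307) - 2681 = ((3 + 3698) - 17307) - 2681 = (3701 - 17307) - 2681 = -13606 - 2681 = -16287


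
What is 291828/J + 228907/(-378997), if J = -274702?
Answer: -86741573615/52055616947 ≈ -1.6663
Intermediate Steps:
291828/J + 228907/(-378997) = 291828/(-274702) + 228907/(-378997) = 291828*(-1/274702) + 228907*(-1/378997) = -145914/137351 - 228907/378997 = -86741573615/52055616947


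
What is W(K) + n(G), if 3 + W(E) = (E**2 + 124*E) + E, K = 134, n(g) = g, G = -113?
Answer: 34590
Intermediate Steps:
W(E) = -3 + E**2 + 125*E (W(E) = -3 + ((E**2 + 124*E) + E) = -3 + (E**2 + 125*E) = -3 + E**2 + 125*E)
W(K) + n(G) = (-3 + 134**2 + 125*134) - 113 = (-3 + 17956 + 16750) - 113 = 34703 - 113 = 34590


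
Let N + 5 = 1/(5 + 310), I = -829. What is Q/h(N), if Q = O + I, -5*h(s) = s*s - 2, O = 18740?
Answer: -8886094875/2279026 ≈ -3899.1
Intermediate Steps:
N = -1574/315 (N = -5 + 1/(5 + 310) = -5 + 1/315 = -1574/315 ≈ -4.9968)
h(s) = ⅖ - s²/5 (h(s) = -(s*s - 2)/5 = -(s² - 2)/5 = -(-2 + s²)/5 = ⅖ - s²/5)
Q = 17911 (Q = 18740 - 829 = 17911)
Q/h(N) = 17911/(⅖ - (-1574/315)²/5) = 17911/(⅖ - ⅕*2477476/99225) = 17911/(⅖ - 2477476/496125) = 17911/(-2279026/496125) = 17911*(-496125/2279026) = -8886094875/2279026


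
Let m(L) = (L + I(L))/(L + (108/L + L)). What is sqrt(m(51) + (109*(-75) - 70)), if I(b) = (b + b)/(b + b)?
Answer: 17*I*sqrt(22343595)/885 ≈ 90.799*I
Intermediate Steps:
I(b) = 1 (I(b) = (2*b)/((2*b)) = (2*b)*(1/(2*b)) = 1)
m(L) = (1 + L)/(2*L + 108/L) (m(L) = (L + 1)/(L + (108/L + L)) = (1 + L)/(L + (L + 108/L)) = (1 + L)/(2*L + 108/L))
sqrt(m(51) + (109*(-75) - 70)) = sqrt((1/2)*51*(1 + 51)/(54 + 51**2) + (109*(-75) - 70)) = sqrt((1/2)*51*52/(54 + 2601) + (-8175 - 70)) = sqrt((1/2)*51*52/2655 - 8245) = sqrt((1/2)*51*(1/2655)*52 - 8245) = sqrt(442/885 - 8245) = sqrt(-7296383/885) = 17*I*sqrt(22343595)/885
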